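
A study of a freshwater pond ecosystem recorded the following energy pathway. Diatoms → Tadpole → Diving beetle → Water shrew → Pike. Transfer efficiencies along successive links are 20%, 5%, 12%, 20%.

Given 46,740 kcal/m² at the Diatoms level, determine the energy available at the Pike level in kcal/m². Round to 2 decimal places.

Tadpole: 46740 × 0.2 = 9348 kcal/m²
Diving beetle: 9348 × 0.05 = 467.4 kcal/m²
Water shrew: 467.4 × 0.12 = 56.088 kcal/m²
Pike: 56.088 × 0.2 = 11.2176 kcal/m²

11.22 kcal/m²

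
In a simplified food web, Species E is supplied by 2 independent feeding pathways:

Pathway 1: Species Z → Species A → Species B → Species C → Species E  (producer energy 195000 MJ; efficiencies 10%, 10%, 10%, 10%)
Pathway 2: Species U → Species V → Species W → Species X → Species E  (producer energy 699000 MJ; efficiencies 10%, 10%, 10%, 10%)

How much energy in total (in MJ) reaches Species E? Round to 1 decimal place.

89.4 MJ

Pathway 1: 195000 × 0.1 × 0.1 × 0.1 × 0.1 = 19.5 MJ
Pathway 2: 699000 × 0.1 × 0.1 × 0.1 × 0.1 = 69.9 MJ
Total at Species E: 19.5 + 69.9 = 89.4 MJ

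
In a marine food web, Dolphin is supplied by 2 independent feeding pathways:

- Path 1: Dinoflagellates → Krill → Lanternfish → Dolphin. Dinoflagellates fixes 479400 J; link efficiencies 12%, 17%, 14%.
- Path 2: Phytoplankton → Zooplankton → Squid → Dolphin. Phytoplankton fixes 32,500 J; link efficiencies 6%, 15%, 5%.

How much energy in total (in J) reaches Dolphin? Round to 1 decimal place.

Path 1: 479400 × 0.12 × 0.17 × 0.14 = 1369.1664 J
Path 2: 32500 × 0.06 × 0.15 × 0.05 = 14.625 J
Total at Dolphin: 1369.1664 + 14.625 = 1383.7914 J

1383.8 J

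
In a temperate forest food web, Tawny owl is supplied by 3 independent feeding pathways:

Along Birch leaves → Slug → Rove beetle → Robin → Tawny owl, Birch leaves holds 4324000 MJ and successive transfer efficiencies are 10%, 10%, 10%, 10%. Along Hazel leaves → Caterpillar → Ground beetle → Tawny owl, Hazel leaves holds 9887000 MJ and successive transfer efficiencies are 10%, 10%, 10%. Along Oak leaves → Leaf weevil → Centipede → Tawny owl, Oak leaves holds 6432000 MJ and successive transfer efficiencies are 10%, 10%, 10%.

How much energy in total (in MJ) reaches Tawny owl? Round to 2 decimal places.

Via Birch leaves: 4324000 × 0.1 × 0.1 × 0.1 × 0.1 = 432.4 MJ
Via Hazel leaves: 9887000 × 0.1 × 0.1 × 0.1 = 9887 MJ
Via Oak leaves: 6432000 × 0.1 × 0.1 × 0.1 = 6432 MJ
Total at Tawny owl: 432.4 + 9887 + 6432 = 16751.4 MJ

16751.40 MJ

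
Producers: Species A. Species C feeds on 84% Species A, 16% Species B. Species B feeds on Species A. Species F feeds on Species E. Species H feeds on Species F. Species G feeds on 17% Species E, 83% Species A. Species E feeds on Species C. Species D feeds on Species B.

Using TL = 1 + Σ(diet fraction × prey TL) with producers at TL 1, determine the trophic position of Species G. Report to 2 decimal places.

2.37

Species B: 1 + 1 = 2
Species C: 1 + (0.84×1 + 0.16×2) = 2.16
Species D: 1 + 2 = 3
Species E: 1 + 2.16 = 3.16
Species F: 1 + 3.16 = 4.16
Species G: 1 + (0.17×3.16 + 0.83×1) = 2.3672
Species H: 1 + 4.16 = 5.16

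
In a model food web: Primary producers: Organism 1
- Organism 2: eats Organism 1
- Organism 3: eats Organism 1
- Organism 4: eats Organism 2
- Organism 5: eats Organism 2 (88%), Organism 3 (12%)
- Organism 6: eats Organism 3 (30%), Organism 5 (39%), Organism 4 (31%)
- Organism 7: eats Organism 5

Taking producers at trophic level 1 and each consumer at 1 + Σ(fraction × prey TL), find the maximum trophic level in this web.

4

Organism 2: 1 + 1 = 2
Organism 3: 1 + 1 = 2
Organism 4: 1 + 2 = 3
Organism 5: 1 + (0.88×2 + 0.12×2) = 3
Organism 6: 1 + (0.3×2 + 0.39×3 + 0.31×3) = 3.7
Organism 7: 1 + 3 = 4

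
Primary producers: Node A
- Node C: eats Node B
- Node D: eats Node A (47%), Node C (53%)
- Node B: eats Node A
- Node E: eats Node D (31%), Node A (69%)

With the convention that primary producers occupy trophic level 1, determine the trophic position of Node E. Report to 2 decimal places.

2.64

Node B: 1 + 1 = 2
Node C: 1 + 2 = 3
Node D: 1 + (0.47×1 + 0.53×3) = 3.06
Node E: 1 + (0.31×3.06 + 0.69×1) = 2.6386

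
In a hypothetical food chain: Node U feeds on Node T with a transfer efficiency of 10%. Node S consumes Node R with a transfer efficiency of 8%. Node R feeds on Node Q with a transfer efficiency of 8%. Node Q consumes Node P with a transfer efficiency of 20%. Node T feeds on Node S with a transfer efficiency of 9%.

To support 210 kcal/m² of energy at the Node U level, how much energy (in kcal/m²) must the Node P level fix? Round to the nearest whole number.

18229167 kcal/m²

Cumulative transfer efficiency: 0.2 × 0.08 × 0.08 × 0.09 × 0.1 = 0.00001152
Node P energy = 210 / 0.00001152 = 18229167 kcal/m²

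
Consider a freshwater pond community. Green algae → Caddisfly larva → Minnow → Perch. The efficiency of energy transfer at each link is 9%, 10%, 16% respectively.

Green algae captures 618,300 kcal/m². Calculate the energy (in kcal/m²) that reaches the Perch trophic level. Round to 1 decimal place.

890.4 kcal/m²

Caddisfly larva: 618300 × 0.09 = 55647 kcal/m²
Minnow: 55647 × 0.1 = 5564.7 kcal/m²
Perch: 5564.7 × 0.16 = 890.352 kcal/m²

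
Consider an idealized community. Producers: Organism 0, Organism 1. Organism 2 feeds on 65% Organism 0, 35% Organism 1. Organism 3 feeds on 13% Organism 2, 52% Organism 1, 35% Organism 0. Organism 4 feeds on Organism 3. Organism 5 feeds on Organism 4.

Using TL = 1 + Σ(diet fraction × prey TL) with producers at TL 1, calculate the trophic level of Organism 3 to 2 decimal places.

Organism 2: 1 + (0.65×1 + 0.35×1) = 2
Organism 3: 1 + (0.13×2 + 0.52×1 + 0.35×1) = 2.13
Organism 4: 1 + 2.13 = 3.13
Organism 5: 1 + 3.13 = 4.13

2.13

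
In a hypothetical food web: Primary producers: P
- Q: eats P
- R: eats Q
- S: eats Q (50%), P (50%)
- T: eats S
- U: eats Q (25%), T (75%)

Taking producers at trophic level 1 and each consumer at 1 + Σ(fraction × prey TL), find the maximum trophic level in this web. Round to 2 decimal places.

4.13

Q: 1 + 1 = 2
R: 1 + 2 = 3
S: 1 + (0.5×2 + 0.5×1) = 2.5
T: 1 + 2.5 = 3.5
U: 1 + (0.25×2 + 0.75×3.5) = 4.125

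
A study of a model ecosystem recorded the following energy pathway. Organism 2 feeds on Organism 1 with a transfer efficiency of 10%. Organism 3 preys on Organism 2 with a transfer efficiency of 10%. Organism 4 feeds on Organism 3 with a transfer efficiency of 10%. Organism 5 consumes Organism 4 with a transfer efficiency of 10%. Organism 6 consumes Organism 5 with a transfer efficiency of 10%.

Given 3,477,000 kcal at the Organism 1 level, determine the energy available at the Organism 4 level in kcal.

3477 kcal

Organism 2: 3477000 × 0.1 = 347700 kcal
Organism 3: 347700 × 0.1 = 34770 kcal
Organism 4: 34770 × 0.1 = 3477 kcal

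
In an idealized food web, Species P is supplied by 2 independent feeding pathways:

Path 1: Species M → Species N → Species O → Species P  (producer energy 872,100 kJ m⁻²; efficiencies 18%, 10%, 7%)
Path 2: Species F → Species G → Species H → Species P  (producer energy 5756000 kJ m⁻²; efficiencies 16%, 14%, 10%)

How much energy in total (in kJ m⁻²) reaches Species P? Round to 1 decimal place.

13992.3 kJ m⁻²

Path 1: 872100 × 0.18 × 0.1 × 0.07 = 1098.846 kJ m⁻²
Path 2: 5756000 × 0.16 × 0.14 × 0.1 = 12893.44 kJ m⁻²
Total at Species P: 1098.846 + 12893.44 = 13992.286 kJ m⁻²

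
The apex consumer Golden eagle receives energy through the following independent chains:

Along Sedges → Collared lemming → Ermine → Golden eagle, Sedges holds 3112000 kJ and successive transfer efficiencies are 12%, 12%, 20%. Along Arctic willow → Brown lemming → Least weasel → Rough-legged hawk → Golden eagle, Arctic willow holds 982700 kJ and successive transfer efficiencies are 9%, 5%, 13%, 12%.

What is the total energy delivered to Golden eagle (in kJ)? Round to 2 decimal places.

Via Sedges: 3112000 × 0.12 × 0.12 × 0.2 = 8962.56 kJ
Via Arctic willow: 982700 × 0.09 × 0.05 × 0.13 × 0.12 = 68.98554 kJ
Total at Golden eagle: 8962.56 + 68.98554 = 9031.54554 kJ

9031.55 kJ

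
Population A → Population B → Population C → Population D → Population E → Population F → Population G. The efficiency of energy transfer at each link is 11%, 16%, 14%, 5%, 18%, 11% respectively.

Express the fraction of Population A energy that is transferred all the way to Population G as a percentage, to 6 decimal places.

0.000244%

Product of link efficiencies: 0.11 × 0.16 × 0.14 × 0.05 × 0.18 × 0.11 = 0.00000243936
As a percentage: 0.00000243936 × 100 = 0.000244%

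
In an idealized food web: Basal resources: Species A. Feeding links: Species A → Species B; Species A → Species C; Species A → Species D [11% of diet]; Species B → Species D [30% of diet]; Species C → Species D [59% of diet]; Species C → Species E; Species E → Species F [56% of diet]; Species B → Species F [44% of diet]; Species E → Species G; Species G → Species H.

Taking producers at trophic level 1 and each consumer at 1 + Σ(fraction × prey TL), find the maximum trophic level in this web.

5

Species B: 1 + 1 = 2
Species C: 1 + 1 = 2
Species D: 1 + (0.11×1 + 0.3×2 + 0.59×2) = 2.89
Species E: 1 + 2 = 3
Species F: 1 + (0.56×3 + 0.44×2) = 3.56
Species G: 1 + 3 = 4
Species H: 1 + 4 = 5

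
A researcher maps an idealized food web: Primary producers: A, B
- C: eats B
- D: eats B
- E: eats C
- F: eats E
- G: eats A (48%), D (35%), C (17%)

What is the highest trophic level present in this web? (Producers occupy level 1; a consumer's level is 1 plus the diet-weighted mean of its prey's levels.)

4

C: 1 + 1 = 2
D: 1 + 1 = 2
E: 1 + 2 = 3
F: 1 + 3 = 4
G: 1 + (0.48×1 + 0.35×2 + 0.17×2) = 2.52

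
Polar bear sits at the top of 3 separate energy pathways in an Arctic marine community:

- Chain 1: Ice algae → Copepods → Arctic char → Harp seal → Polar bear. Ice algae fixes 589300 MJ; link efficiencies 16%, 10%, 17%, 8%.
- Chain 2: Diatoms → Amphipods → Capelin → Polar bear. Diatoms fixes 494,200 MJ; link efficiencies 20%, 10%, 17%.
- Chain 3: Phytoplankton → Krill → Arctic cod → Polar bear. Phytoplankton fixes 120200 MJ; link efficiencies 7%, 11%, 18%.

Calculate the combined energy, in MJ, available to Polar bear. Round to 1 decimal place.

Chain 1: 589300 × 0.16 × 0.1 × 0.17 × 0.08 = 128.23168 MJ
Chain 2: 494200 × 0.2 × 0.1 × 0.17 = 1680.28 MJ
Chain 3: 120200 × 0.07 × 0.11 × 0.18 = 166.5972 MJ
Total at Polar bear: 128.23168 + 1680.28 + 166.5972 = 1975.10888 MJ

1975.1 MJ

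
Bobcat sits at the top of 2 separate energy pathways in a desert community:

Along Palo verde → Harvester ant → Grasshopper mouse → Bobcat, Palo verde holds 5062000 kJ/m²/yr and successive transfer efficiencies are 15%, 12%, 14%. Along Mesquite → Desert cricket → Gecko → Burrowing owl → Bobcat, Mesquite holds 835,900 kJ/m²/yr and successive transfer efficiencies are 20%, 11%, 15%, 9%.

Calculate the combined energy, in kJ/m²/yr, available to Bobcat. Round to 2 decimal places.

13004.50 kJ/m²/yr

Via Palo verde: 5062000 × 0.15 × 0.12 × 0.14 = 12756.24 kJ/m²/yr
Via Mesquite: 835900 × 0.2 × 0.11 × 0.15 × 0.09 = 248.2623 kJ/m²/yr
Total at Bobcat: 12756.24 + 248.2623 = 13004.5023 kJ/m²/yr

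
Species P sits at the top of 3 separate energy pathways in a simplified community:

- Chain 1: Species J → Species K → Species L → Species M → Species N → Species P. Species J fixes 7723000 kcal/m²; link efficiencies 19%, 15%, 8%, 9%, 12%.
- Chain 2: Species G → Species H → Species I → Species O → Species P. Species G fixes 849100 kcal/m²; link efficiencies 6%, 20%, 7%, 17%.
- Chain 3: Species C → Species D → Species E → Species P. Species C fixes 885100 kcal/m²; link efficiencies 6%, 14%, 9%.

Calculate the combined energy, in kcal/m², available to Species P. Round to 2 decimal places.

Chain 1: 7723000 × 0.19 × 0.15 × 0.08 × 0.09 × 0.12 = 190.171152 kcal/m²
Chain 2: 849100 × 0.06 × 0.2 × 0.07 × 0.17 = 121.25148 kcal/m²
Chain 3: 885100 × 0.06 × 0.14 × 0.09 = 669.1356 kcal/m²
Total at Species P: 190.171152 + 121.25148 + 669.1356 = 980.558232 kcal/m²

980.56 kcal/m²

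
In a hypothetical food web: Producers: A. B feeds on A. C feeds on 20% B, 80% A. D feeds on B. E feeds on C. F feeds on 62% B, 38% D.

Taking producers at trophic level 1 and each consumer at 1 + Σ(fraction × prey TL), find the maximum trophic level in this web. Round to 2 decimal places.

3.38

B: 1 + 1 = 2
C: 1 + (0.2×2 + 0.8×1) = 2.2
D: 1 + 2 = 3
E: 1 + 2.2 = 3.2
F: 1 + (0.62×2 + 0.38×3) = 3.38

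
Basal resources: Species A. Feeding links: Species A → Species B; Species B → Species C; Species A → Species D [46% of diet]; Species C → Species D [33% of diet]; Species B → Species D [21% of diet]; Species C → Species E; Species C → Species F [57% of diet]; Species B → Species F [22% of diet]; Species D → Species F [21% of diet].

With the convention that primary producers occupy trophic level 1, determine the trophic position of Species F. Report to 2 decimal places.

3.75

Species B: 1 + 1 = 2
Species C: 1 + 2 = 3
Species D: 1 + (0.46×1 + 0.33×3 + 0.21×2) = 2.87
Species E: 1 + 3 = 4
Species F: 1 + (0.57×3 + 0.22×2 + 0.21×2.87) = 3.7527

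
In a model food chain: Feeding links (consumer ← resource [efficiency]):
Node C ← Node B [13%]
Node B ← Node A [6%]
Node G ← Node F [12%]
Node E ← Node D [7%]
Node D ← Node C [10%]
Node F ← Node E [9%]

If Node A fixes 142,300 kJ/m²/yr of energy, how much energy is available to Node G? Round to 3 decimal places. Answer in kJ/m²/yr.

0.084 kJ/m²/yr

Node B: 142300 × 0.06 = 8538 kJ/m²/yr
Node C: 8538 × 0.13 = 1109.94 kJ/m²/yr
Node D: 1109.94 × 0.1 = 110.994 kJ/m²/yr
Node E: 110.994 × 0.07 = 7.76958 kJ/m²/yr
Node F: 7.76958 × 0.09 = 0.6992622 kJ/m²/yr
Node G: 0.6992622 × 0.12 = 0.083911464 kJ/m²/yr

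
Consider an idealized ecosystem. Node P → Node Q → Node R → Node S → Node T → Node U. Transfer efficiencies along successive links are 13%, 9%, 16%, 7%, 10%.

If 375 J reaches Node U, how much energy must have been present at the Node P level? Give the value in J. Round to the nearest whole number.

28617216 J

Cumulative transfer efficiency: 0.13 × 0.09 × 0.16 × 0.07 × 0.1 = 0.000013104
Node P energy = 375 / 0.000013104 = 28617216 J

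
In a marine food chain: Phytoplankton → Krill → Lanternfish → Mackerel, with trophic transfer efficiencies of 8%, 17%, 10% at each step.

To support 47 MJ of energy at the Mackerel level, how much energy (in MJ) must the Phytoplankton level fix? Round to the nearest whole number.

34559 MJ

Cumulative transfer efficiency: 0.08 × 0.17 × 0.1 = 0.00136
Phytoplankton energy = 47 / 0.00136 = 34559 MJ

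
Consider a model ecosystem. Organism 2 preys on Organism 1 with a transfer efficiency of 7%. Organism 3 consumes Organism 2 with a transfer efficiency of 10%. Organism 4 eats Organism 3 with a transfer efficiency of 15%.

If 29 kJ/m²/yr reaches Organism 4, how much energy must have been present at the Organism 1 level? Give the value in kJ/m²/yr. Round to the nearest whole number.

Cumulative transfer efficiency: 0.07 × 0.1 × 0.15 = 0.00105
Organism 1 energy = 29 / 0.00105 = 27619 kJ/m²/yr

27619 kJ/m²/yr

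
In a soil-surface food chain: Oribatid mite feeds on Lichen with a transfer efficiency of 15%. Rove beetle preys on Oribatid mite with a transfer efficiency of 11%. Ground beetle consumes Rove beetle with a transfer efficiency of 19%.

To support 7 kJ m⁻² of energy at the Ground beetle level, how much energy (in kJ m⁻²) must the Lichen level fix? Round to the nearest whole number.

Cumulative transfer efficiency: 0.15 × 0.11 × 0.19 = 0.003135
Lichen energy = 7 / 0.003135 = 2233 kJ m⁻²

2233 kJ m⁻²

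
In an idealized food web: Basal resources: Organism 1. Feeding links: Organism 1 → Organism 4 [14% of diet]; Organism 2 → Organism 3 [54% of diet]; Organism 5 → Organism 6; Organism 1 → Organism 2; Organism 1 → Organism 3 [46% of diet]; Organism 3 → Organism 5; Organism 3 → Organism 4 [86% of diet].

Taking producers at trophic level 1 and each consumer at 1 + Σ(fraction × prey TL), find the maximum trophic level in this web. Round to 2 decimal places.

Organism 2: 1 + 1 = 2
Organism 3: 1 + (0.46×1 + 0.54×2) = 2.54
Organism 4: 1 + (0.14×1 + 0.86×2.54) = 3.3244
Organism 5: 1 + 2.54 = 3.54
Organism 6: 1 + 3.54 = 4.54

4.54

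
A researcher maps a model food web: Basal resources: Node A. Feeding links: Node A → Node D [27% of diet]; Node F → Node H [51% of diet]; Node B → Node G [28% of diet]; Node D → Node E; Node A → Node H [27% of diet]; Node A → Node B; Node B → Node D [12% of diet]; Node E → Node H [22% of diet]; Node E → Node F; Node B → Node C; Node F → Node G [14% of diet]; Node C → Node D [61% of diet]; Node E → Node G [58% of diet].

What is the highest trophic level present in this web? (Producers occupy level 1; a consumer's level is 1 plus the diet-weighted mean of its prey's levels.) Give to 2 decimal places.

5.34

Node B: 1 + 1 = 2
Node C: 1 + 2 = 3
Node D: 1 + (0.12×2 + 0.27×1 + 0.61×3) = 3.34
Node E: 1 + 3.34 = 4.34
Node F: 1 + 4.34 = 5.34
Node G: 1 + (0.28×2 + 0.14×5.34 + 0.58×4.34) = 4.8248
Node H: 1 + (0.51×5.34 + 0.22×4.34 + 0.27×1) = 4.9482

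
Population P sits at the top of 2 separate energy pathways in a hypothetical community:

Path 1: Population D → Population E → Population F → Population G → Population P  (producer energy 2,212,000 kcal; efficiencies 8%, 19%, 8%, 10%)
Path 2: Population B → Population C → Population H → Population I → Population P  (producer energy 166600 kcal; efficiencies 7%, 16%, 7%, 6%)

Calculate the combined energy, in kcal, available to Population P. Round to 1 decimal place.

276.8 kcal

Path 1: 2212000 × 0.08 × 0.19 × 0.08 × 0.1 = 268.9792 kcal
Path 2: 166600 × 0.07 × 0.16 × 0.07 × 0.06 = 7.836864 kcal
Total at Population P: 268.9792 + 7.836864 = 276.816064 kcal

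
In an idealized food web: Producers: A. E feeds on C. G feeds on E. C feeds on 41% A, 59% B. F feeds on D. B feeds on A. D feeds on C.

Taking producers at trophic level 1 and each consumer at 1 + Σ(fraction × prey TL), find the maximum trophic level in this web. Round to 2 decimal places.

4.59

B: 1 + 1 = 2
C: 1 + (0.41×1 + 0.59×2) = 2.59
D: 1 + 2.59 = 3.59
E: 1 + 2.59 = 3.59
F: 1 + 3.59 = 4.59
G: 1 + 3.59 = 4.59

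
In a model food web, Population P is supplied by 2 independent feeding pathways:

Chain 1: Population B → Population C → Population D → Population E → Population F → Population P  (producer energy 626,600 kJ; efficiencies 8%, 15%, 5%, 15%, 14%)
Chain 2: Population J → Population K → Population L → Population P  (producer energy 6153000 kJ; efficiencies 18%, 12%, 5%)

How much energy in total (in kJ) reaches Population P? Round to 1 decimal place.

Chain 1: 626600 × 0.08 × 0.15 × 0.05 × 0.15 × 0.14 = 7.89516 kJ
Chain 2: 6153000 × 0.18 × 0.12 × 0.05 = 6645.24 kJ
Total at Population P: 7.89516 + 6645.24 = 6653.13516 kJ

6653.1 kJ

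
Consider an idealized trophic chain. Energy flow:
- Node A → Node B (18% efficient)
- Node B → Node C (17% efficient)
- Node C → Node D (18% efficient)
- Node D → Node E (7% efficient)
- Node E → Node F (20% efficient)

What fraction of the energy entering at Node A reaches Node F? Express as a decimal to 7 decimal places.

Product of link efficiencies: 0.18 × 0.17 × 0.18 × 0.07 × 0.2 = 0.000077112

0.0000771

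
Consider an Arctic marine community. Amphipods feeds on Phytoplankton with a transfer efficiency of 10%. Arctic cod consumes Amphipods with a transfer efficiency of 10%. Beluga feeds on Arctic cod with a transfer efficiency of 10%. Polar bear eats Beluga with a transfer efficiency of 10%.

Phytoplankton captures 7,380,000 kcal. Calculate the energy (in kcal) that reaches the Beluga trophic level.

7380 kcal

Amphipods: 7380000 × 0.1 = 738000 kcal
Arctic cod: 738000 × 0.1 = 73800 kcal
Beluga: 73800 × 0.1 = 7380 kcal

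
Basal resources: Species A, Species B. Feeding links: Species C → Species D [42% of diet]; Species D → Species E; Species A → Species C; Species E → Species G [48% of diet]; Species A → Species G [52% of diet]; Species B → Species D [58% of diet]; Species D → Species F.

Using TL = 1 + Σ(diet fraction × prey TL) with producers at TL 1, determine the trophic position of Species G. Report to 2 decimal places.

Species C: 1 + 1 = 2
Species D: 1 + (0.58×1 + 0.42×2) = 2.42
Species E: 1 + 2.42 = 3.42
Species F: 1 + 2.42 = 3.42
Species G: 1 + (0.52×1 + 0.48×3.42) = 3.1616

3.16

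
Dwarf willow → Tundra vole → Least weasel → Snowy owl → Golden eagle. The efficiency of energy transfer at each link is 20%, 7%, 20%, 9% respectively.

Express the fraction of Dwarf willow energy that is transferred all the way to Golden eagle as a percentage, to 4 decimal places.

0.0252%

Product of link efficiencies: 0.2 × 0.07 × 0.2 × 0.09 = 0.000252
As a percentage: 0.000252 × 100 = 0.0252%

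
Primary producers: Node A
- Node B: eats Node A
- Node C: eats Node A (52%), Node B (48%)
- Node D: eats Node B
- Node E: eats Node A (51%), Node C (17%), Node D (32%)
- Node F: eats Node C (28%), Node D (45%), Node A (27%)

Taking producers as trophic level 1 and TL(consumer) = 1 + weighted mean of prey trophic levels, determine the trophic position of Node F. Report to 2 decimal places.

Node B: 1 + 1 = 2
Node C: 1 + (0.52×1 + 0.48×2) = 2.48
Node D: 1 + 2 = 3
Node E: 1 + (0.51×1 + 0.17×2.48 + 0.32×3) = 2.8916
Node F: 1 + (0.28×2.48 + 0.45×3 + 0.27×1) = 3.3144

3.31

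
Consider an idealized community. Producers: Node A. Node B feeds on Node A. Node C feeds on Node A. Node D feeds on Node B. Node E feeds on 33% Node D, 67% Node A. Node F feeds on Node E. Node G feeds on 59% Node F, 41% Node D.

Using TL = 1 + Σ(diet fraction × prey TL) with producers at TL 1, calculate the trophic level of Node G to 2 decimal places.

4.39

Node B: 1 + 1 = 2
Node C: 1 + 1 = 2
Node D: 1 + 2 = 3
Node E: 1 + (0.33×3 + 0.67×1) = 2.66
Node F: 1 + 2.66 = 3.66
Node G: 1 + (0.59×3.66 + 0.41×3) = 4.3894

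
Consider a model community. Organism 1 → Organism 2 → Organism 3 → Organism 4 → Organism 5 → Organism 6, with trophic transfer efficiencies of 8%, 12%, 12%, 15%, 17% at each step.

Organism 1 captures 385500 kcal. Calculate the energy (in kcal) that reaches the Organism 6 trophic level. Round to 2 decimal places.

Organism 2: 385500 × 0.08 = 30840 kcal
Organism 3: 30840 × 0.12 = 3700.8 kcal
Organism 4: 3700.8 × 0.12 = 444.096 kcal
Organism 5: 444.096 × 0.15 = 66.6144 kcal
Organism 6: 66.6144 × 0.17 = 11.324448 kcal

11.32 kcal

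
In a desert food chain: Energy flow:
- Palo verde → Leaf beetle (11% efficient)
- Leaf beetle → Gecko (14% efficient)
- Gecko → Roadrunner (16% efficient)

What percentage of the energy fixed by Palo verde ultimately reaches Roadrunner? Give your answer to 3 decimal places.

0.246%

Product of link efficiencies: 0.11 × 0.14 × 0.16 = 0.002464
As a percentage: 0.002464 × 100 = 0.246%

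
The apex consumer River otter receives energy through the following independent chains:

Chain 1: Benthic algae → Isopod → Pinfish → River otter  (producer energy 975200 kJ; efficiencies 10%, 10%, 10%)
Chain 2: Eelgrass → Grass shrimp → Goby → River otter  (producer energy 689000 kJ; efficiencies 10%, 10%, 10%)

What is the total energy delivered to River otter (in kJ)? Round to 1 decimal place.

1664.2 kJ

Chain 1: 975200 × 0.1 × 0.1 × 0.1 = 975.2 kJ
Chain 2: 689000 × 0.1 × 0.1 × 0.1 = 689 kJ
Total at River otter: 975.2 + 689 = 1664.2 kJ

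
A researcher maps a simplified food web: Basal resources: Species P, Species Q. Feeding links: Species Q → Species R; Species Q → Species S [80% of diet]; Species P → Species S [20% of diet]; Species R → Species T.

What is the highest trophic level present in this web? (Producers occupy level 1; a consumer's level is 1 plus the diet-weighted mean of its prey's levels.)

Species R: 1 + 1 = 2
Species S: 1 + (0.8×1 + 0.2×1) = 2
Species T: 1 + 2 = 3

3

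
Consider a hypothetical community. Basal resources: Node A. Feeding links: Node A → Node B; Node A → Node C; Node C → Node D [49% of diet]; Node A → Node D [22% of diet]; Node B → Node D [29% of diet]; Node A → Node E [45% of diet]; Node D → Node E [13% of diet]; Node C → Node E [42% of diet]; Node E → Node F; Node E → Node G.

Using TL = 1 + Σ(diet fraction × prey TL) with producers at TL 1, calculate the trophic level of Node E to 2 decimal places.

Node B: 1 + 1 = 2
Node C: 1 + 1 = 2
Node D: 1 + (0.49×2 + 0.22×1 + 0.29×2) = 2.78
Node E: 1 + (0.45×1 + 0.13×2.78 + 0.42×2) = 2.6514
Node F: 1 + 2.6514 = 3.6514
Node G: 1 + 2.6514 = 3.6514

2.65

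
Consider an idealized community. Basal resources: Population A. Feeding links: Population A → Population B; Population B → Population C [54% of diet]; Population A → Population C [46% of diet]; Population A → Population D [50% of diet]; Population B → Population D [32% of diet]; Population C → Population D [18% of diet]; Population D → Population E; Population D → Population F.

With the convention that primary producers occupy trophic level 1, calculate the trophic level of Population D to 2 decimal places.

2.60

Population B: 1 + 1 = 2
Population C: 1 + (0.54×2 + 0.46×1) = 2.54
Population D: 1 + (0.5×1 + 0.32×2 + 0.18×2.54) = 2.5972
Population E: 1 + 2.5972 = 3.5972
Population F: 1 + 2.5972 = 3.5972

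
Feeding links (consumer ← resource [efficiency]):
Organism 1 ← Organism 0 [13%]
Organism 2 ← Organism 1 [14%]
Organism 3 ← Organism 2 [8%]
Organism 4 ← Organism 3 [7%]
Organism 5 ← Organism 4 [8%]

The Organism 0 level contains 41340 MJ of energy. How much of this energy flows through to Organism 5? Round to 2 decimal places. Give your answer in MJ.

Organism 1: 41340 × 0.13 = 5374.2 MJ
Organism 2: 5374.2 × 0.14 = 752.388 MJ
Organism 3: 752.388 × 0.08 = 60.19104 MJ
Organism 4: 60.19104 × 0.07 = 4.2133728 MJ
Organism 5: 4.2133728 × 0.08 = 0.337069824 MJ

0.34 MJ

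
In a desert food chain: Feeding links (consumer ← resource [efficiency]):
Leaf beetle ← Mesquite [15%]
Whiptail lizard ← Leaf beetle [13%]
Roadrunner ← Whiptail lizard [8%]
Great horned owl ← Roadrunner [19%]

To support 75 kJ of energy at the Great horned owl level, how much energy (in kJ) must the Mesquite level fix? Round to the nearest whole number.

253036 kJ

Cumulative transfer efficiency: 0.15 × 0.13 × 0.08 × 0.19 = 0.0002964
Mesquite energy = 75 / 0.0002964 = 253036 kJ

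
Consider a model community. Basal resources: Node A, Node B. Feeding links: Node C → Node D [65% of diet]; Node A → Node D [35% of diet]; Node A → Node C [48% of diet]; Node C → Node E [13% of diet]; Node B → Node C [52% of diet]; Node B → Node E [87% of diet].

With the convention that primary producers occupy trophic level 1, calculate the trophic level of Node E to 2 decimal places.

Node C: 1 + (0.48×1 + 0.52×1) = 2
Node D: 1 + (0.65×2 + 0.35×1) = 2.65
Node E: 1 + (0.87×1 + 0.13×2) = 2.13

2.13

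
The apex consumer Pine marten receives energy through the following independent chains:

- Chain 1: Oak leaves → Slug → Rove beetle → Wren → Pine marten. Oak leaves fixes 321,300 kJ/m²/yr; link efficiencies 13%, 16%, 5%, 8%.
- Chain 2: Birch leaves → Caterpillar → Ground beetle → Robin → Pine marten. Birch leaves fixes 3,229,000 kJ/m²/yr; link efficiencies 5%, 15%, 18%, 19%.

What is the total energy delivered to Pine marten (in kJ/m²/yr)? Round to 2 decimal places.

Chain 1: 321300 × 0.13 × 0.16 × 0.05 × 0.08 = 26.73216 kJ/m²/yr
Chain 2: 3229000 × 0.05 × 0.15 × 0.18 × 0.19 = 828.2385 kJ/m²/yr
Total at Pine marten: 26.73216 + 828.2385 = 854.97066 kJ/m²/yr

854.97 kJ/m²/yr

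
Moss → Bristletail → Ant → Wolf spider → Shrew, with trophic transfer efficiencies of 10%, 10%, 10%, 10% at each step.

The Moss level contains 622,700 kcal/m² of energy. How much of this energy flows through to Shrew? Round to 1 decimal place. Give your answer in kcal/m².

Bristletail: 622700 × 0.1 = 62270 kcal/m²
Ant: 62270 × 0.1 = 6227 kcal/m²
Wolf spider: 6227 × 0.1 = 622.7 kcal/m²
Shrew: 622.7 × 0.1 = 62.27 kcal/m²

62.3 kcal/m²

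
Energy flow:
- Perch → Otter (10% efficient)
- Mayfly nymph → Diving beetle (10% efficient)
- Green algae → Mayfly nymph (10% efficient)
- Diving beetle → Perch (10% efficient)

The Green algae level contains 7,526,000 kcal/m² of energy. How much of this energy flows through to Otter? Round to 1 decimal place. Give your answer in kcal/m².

752.6 kcal/m²

Mayfly nymph: 7526000 × 0.1 = 752600 kcal/m²
Diving beetle: 752600 × 0.1 = 75260 kcal/m²
Perch: 75260 × 0.1 = 7526 kcal/m²
Otter: 7526 × 0.1 = 752.6 kcal/m²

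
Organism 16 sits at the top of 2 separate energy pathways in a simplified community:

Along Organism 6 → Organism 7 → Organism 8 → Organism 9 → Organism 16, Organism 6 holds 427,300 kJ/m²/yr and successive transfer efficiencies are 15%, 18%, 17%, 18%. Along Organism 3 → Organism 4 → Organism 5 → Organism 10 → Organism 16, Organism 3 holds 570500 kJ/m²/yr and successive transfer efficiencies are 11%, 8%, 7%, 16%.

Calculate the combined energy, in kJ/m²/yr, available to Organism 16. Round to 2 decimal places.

409.26 kJ/m²/yr

Via Organism 6: 427300 × 0.15 × 0.18 × 0.17 × 0.18 = 353.03526 kJ/m²/yr
Via Organism 3: 570500 × 0.11 × 0.08 × 0.07 × 0.16 = 56.22848 kJ/m²/yr
Total at Organism 16: 353.03526 + 56.22848 = 409.26374 kJ/m²/yr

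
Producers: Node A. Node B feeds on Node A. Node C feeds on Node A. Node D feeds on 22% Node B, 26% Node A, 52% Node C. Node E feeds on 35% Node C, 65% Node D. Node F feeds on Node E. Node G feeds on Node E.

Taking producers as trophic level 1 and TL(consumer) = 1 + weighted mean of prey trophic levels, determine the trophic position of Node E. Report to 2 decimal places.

3.48

Node B: 1 + 1 = 2
Node C: 1 + 1 = 2
Node D: 1 + (0.22×2 + 0.26×1 + 0.52×2) = 2.74
Node E: 1 + (0.35×2 + 0.65×2.74) = 3.481
Node F: 1 + 3.481 = 4.481
Node G: 1 + 3.481 = 4.481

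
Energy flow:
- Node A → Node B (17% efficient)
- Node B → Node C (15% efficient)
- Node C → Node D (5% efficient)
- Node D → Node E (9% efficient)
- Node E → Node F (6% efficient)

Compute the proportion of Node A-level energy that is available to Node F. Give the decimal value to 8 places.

0.00000689

Product of link efficiencies: 0.17 × 0.15 × 0.05 × 0.09 × 0.06 = 0.000006885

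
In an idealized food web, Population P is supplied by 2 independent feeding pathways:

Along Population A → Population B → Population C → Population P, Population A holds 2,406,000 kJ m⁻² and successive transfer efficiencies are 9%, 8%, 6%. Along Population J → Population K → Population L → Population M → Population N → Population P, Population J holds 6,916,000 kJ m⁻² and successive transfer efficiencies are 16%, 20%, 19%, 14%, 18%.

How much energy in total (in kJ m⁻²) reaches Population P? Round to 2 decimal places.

Via Population A: 2406000 × 0.09 × 0.08 × 0.06 = 1039.392 kJ m⁻²
Via Population J: 6916000 × 0.16 × 0.2 × 0.19 × 0.14 × 0.18 = 1059.641856 kJ m⁻²
Total at Population P: 1039.392 + 1059.641856 = 2099.033856 kJ m⁻²

2099.03 kJ m⁻²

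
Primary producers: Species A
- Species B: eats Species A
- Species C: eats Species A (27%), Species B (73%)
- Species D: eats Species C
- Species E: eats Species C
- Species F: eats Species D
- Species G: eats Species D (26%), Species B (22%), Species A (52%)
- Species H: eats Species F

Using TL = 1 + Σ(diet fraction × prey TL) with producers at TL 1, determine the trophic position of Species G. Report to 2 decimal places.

2.93

Species B: 1 + 1 = 2
Species C: 1 + (0.27×1 + 0.73×2) = 2.73
Species D: 1 + 2.73 = 3.73
Species E: 1 + 2.73 = 3.73
Species F: 1 + 3.73 = 4.73
Species G: 1 + (0.26×3.73 + 0.22×2 + 0.52×1) = 2.9298
Species H: 1 + 4.73 = 5.73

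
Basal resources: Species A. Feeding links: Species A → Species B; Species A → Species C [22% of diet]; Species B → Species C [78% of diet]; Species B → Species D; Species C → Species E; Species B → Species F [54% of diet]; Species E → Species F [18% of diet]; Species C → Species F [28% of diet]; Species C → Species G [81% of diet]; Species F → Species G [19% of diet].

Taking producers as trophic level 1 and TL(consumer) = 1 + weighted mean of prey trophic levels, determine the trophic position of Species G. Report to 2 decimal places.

3.92

Species B: 1 + 1 = 2
Species C: 1 + (0.22×1 + 0.78×2) = 2.78
Species D: 1 + 2 = 3
Species E: 1 + 2.78 = 3.78
Species F: 1 + (0.54×2 + 0.18×3.78 + 0.28×2.78) = 3.5388
Species G: 1 + (0.81×2.78 + 0.19×3.5388) = 3.924172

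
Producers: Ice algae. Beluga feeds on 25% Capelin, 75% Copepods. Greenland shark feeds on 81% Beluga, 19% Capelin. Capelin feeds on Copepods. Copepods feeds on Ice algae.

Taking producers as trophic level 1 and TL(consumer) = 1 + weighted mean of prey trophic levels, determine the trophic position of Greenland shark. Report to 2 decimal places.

4.20

Copepods: 1 + 1 = 2
Capelin: 1 + 2 = 3
Beluga: 1 + (0.25×3 + 0.75×2) = 3.25
Greenland shark: 1 + (0.81×3.25 + 0.19×3) = 4.2025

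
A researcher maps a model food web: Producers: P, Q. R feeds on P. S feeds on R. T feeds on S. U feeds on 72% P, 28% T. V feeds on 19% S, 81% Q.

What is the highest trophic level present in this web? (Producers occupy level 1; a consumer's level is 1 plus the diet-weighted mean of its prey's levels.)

4

R: 1 + 1 = 2
S: 1 + 2 = 3
T: 1 + 3 = 4
U: 1 + (0.72×1 + 0.28×4) = 2.84
V: 1 + (0.19×3 + 0.81×1) = 2.38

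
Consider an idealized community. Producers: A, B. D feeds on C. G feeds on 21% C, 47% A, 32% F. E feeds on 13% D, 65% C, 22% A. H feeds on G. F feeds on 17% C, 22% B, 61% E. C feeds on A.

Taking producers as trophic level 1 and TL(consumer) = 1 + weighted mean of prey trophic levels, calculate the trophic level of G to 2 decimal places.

C: 1 + 1 = 2
D: 1 + 2 = 3
E: 1 + (0.13×3 + 0.65×2 + 0.22×1) = 2.91
F: 1 + (0.17×2 + 0.22×1 + 0.61×2.91) = 3.3351
G: 1 + (0.21×2 + 0.47×1 + 0.32×3.3351) = 2.957232
H: 1 + 2.957232 = 3.957232

2.96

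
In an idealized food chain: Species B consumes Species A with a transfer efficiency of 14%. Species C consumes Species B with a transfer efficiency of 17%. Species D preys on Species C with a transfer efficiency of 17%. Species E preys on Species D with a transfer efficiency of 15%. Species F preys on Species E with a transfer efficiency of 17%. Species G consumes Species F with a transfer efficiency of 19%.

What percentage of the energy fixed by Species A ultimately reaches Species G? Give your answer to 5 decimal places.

0.00196%

Product of link efficiencies: 0.14 × 0.17 × 0.17 × 0.15 × 0.17 × 0.19 = 0.00001960287
As a percentage: 0.00001960287 × 100 = 0.00196%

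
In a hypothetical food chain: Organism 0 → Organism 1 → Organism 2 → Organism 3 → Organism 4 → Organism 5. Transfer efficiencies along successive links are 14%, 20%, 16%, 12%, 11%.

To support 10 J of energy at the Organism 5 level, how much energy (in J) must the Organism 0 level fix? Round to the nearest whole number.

169102 J

Cumulative transfer efficiency: 0.14 × 0.2 × 0.16 × 0.12 × 0.11 = 0.000059136
Organism 0 energy = 10 / 0.000059136 = 169102 J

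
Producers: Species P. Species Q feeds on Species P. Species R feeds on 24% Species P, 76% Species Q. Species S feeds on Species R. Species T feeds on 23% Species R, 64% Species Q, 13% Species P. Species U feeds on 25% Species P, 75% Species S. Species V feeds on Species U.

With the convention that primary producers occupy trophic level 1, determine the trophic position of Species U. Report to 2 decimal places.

4.07

Species Q: 1 + 1 = 2
Species R: 1 + (0.24×1 + 0.76×2) = 2.76
Species S: 1 + 2.76 = 3.76
Species T: 1 + (0.23×2.76 + 0.64×2 + 0.13×1) = 3.0448
Species U: 1 + (0.25×1 + 0.75×3.76) = 4.07
Species V: 1 + 4.07 = 5.07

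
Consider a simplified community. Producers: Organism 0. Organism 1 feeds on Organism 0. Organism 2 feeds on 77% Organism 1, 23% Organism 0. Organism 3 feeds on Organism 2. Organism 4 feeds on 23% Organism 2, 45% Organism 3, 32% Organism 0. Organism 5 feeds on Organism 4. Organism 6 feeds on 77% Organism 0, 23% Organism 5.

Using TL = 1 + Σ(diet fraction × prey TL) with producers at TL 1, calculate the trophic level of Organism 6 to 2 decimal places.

Organism 1: 1 + 1 = 2
Organism 2: 1 + (0.77×2 + 0.23×1) = 2.77
Organism 3: 1 + 2.77 = 3.77
Organism 4: 1 + (0.23×2.77 + 0.45×3.77 + 0.32×1) = 3.6536
Organism 5: 1 + 3.6536 = 4.6536
Organism 6: 1 + (0.77×1 + 0.23×4.6536) = 2.840328

2.84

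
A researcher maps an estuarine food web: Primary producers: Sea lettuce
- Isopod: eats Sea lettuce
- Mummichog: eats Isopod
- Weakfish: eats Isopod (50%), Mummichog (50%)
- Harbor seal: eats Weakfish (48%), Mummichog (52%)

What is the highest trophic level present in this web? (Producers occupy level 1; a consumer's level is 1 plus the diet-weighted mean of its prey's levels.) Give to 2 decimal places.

Isopod: 1 + 1 = 2
Mummichog: 1 + 2 = 3
Weakfish: 1 + (0.5×2 + 0.5×3) = 3.5
Harbor seal: 1 + (0.48×3.5 + 0.52×3) = 4.24

4.24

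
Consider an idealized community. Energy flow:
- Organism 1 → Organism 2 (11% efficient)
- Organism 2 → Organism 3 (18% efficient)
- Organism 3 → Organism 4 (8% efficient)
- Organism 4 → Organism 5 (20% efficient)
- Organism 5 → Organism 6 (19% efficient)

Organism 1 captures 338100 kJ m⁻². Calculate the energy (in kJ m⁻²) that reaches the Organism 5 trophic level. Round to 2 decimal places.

107.11 kJ m⁻²

Organism 2: 338100 × 0.11 = 37191 kJ m⁻²
Organism 3: 37191 × 0.18 = 6694.38 kJ m⁻²
Organism 4: 6694.38 × 0.08 = 535.5504 kJ m⁻²
Organism 5: 535.5504 × 0.2 = 107.11008 kJ m⁻²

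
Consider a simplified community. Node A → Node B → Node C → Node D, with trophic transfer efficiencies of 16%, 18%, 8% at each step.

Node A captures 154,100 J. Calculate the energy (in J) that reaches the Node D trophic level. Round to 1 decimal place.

355.0 J

Node B: 154100 × 0.16 = 24656 J
Node C: 24656 × 0.18 = 4438.08 J
Node D: 4438.08 × 0.08 = 355.0464 J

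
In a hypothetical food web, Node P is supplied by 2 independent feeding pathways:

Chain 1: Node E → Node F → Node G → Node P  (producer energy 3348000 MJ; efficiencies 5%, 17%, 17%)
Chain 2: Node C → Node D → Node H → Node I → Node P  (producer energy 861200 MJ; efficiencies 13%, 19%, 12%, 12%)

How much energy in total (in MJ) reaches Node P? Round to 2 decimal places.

5144.17 MJ

Chain 1: 3348000 × 0.05 × 0.17 × 0.17 = 4837.86 MJ
Chain 2: 861200 × 0.13 × 0.19 × 0.12 × 0.12 = 306.311616 MJ
Total at Node P: 4837.86 + 306.311616 = 5144.171616 MJ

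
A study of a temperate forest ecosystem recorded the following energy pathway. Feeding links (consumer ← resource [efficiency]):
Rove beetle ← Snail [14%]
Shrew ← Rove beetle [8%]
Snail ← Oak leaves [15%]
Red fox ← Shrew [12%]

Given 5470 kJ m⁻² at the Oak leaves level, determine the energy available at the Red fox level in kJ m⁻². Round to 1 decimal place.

1.1 kJ m⁻²

Snail: 5470 × 0.15 = 820.5 kJ m⁻²
Rove beetle: 820.5 × 0.14 = 114.87 kJ m⁻²
Shrew: 114.87 × 0.08 = 9.1896 kJ m⁻²
Red fox: 9.1896 × 0.12 = 1.102752 kJ m⁻²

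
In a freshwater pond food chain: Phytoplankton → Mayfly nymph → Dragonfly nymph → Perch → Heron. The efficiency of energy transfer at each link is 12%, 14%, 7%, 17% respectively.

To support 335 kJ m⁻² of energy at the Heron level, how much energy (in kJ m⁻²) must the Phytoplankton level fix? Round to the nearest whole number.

Cumulative transfer efficiency: 0.12 × 0.14 × 0.07 × 0.17 = 0.00019992
Phytoplankton energy = 335 / 0.00019992 = 1675670 kJ m⁻²

1675670 kJ m⁻²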